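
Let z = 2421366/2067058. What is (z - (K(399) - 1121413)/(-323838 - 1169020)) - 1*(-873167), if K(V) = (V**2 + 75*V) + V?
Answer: 673610358939753778/771456017941 ≈ 8.7317e+5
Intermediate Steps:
K(V) = V**2 + 76*V
z = 1210683/1033529 (z = 2421366*(1/2067058) = 1210683/1033529 ≈ 1.1714)
(z - (K(399) - 1121413)/(-323838 - 1169020)) - 1*(-873167) = (1210683/1033529 - (399*(76 + 399) - 1121413)/(-323838 - 1169020)) - 1*(-873167) = (1210683/1033529 - (399*475 - 1121413)/(-1492858)) + 873167 = (1210683/1033529 - (189525 - 1121413)*(-1)/1492858) + 873167 = (1210683/1033529 - (-931888)*(-1)/1492858) + 873167 = (1210683/1033529 - 1*465944/746429) + 873167 = (1210683/1033529 - 465944/746429) + 873167 = 422122264631/771456017941 + 873167 = 673610358939753778/771456017941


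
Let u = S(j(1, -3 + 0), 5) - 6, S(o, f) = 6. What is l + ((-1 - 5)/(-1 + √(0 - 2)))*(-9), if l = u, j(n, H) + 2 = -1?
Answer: -18 - 18*I*√2 ≈ -18.0 - 25.456*I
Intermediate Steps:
j(n, H) = -3 (j(n, H) = -2 - 1 = -3)
u = 0 (u = 6 - 6 = 0)
l = 0
l + ((-1 - 5)/(-1 + √(0 - 2)))*(-9) = 0 + ((-1 - 5)/(-1 + √(0 - 2)))*(-9) = 0 - 6/(-1 + √(-2))*(-9) = 0 - 6/(-1 + I*√2)*(-9) = 0 + 54/(-1 + I*√2) = 54/(-1 + I*√2)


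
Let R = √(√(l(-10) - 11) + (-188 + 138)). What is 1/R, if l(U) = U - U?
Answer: (-50 + I*√11)^(-½) ≈ 0.0046776 - 0.14119*I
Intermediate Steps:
l(U) = 0
R = √(-50 + I*√11) (R = √(√(0 - 11) + (-188 + 138)) = √(√(-11) - 50) = √(I*√11 - 50) = √(-50 + I*√11) ≈ 0.23439 + 7.075*I)
1/R = 1/(√(-50 + I*√11)) = (-50 + I*√11)^(-½)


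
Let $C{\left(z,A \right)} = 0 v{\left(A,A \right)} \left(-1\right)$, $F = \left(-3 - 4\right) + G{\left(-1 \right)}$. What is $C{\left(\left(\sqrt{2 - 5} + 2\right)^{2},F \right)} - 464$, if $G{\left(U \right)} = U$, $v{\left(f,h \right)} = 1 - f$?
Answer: $-464$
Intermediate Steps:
$F = -8$ ($F = \left(-3 - 4\right) - 1 = -7 - 1 = -8$)
$C{\left(z,A \right)} = 0$ ($C{\left(z,A \right)} = 0 \left(1 - A\right) \left(-1\right) = 0 \left(-1\right) = 0$)
$C{\left(\left(\sqrt{2 - 5} + 2\right)^{2},F \right)} - 464 = 0 - 464 = -464$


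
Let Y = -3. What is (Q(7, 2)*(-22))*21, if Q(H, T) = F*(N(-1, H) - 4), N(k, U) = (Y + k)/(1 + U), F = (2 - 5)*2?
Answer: -12474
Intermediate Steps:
F = -6 (F = -3*2 = -6)
N(k, U) = (-3 + k)/(1 + U)
Q(H, T) = 24 + 24/(1 + H) (Q(H, T) = -6*((-3 - 1)/(1 + H) - 4) = -6*(-4/(1 + H) - 4) = -6*(-4 - 4/(1 + H)) = 24 + 24/(1 + H))
(Q(7, 2)*(-22))*21 = ((24*(2 + 7)/(1 + 7))*(-22))*21 = ((24*9/8)*(-22))*21 = ((24*(⅛)*9)*(-22))*21 = (27*(-22))*21 = -594*21 = -12474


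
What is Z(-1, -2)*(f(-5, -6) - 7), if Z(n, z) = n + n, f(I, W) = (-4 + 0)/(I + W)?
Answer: 146/11 ≈ 13.273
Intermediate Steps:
f(I, W) = -4/(I + W)
Z(n, z) = 2*n
Z(-1, -2)*(f(-5, -6) - 7) = (2*(-1))*(-4/(-5 - 6) - 7) = -2*(-4/(-11) - 7) = -2*(-4*(-1/11) - 7) = -2*(4/11 - 7) = -2*(-73/11) = 146/11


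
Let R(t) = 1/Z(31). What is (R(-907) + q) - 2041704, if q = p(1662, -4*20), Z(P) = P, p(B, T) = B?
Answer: -63241301/31 ≈ -2.0400e+6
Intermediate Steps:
q = 1662
R(t) = 1/31
(R(-907) + q) - 2041704 = (1/31 + 1662) - 2041704 = 51523/31 - 2041704 = -63241301/31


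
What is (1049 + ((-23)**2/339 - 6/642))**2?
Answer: 1452116088302881/1315730529 ≈ 1.1037e+6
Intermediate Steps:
(1049 + ((-23)**2/339 - 6/642))**2 = (1049 + (529*(1/339) - 6*1/642))**2 = (1049 + (529/339 - 1/107))**2 = (1049 + 56264/36273)**2 = (38106641/36273)**2 = 1452116088302881/1315730529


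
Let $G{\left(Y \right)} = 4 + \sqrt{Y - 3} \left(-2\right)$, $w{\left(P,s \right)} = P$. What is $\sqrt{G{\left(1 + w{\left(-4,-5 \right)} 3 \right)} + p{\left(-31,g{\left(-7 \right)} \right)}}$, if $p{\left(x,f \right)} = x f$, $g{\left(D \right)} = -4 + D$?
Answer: $\sqrt{345 - 2 i \sqrt{14}} \approx 18.575 - 0.2014 i$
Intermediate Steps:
$G{\left(Y \right)} = 4 - 2 \sqrt{-3 + Y}$ ($G{\left(Y \right)} = 4 + \sqrt{-3 + Y} \left(-2\right) = 4 - 2 \sqrt{-3 + Y}$)
$p{\left(x,f \right)} = f x$
$\sqrt{G{\left(1 + w{\left(-4,-5 \right)} 3 \right)} + p{\left(-31,g{\left(-7 \right)} \right)}} = \sqrt{\left(4 - 2 \sqrt{-3 + \left(1 - 12\right)}\right) + \left(-4 - 7\right) \left(-31\right)} = \sqrt{\left(4 - 2 \sqrt{-3 + \left(1 - 12\right)}\right) - -341} = \sqrt{\left(4 - 2 \sqrt{-3 - 11}\right) + 341} = \sqrt{\left(4 - 2 \sqrt{-14}\right) + 341} = \sqrt{\left(4 - 2 i \sqrt{14}\right) + 341} = \sqrt{345 - 2 i \sqrt{14}}$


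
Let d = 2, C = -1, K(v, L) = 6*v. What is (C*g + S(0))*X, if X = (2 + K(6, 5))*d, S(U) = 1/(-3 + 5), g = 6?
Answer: -418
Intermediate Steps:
S(U) = ½ (S(U) = 1/2 = ½)
X = 76 (X = (2 + 6*6)*2 = (2 + 36)*2 = 38*2 = 76)
(C*g + S(0))*X = (-1*6 + ½)*76 = (-6 + ½)*76 = -11/2*76 = -418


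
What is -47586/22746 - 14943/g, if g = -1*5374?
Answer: 14027719/20372834 ≈ 0.68855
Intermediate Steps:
g = -5374
-47586/22746 - 14943/g = -47586/22746 - 14943/(-5374) = -47586*1/22746 - 14943*(-1/5374) = -7931/3791 + 14943/5374 = 14027719/20372834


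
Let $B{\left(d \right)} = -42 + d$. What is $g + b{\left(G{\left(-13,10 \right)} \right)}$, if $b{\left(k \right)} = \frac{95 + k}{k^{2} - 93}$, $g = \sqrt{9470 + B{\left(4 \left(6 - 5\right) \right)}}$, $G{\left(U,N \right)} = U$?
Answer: $\frac{41}{38} + 6 \sqrt{262} \approx 98.197$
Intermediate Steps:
$g = 6 \sqrt{262}$ ($g = \sqrt{9470 - \left(42 - 4 \left(6 - 5\right)\right)} = \sqrt{9470 + \left(-42 + 4 \cdot 1\right)} = \sqrt{9470 + \left(-42 + 4\right)} = \sqrt{9470 - 38} = \sqrt{9432} = 6 \sqrt{262} \approx 97.119$)
$b{\left(k \right)} = \frac{95 + k}{-93 + k^{2}}$
$g + b{\left(G{\left(-13,10 \right)} \right)} = 6 \sqrt{262} + \frac{95 - 13}{-93 + \left(-13\right)^{2}} = 6 \sqrt{262} + \frac{1}{-93 + 169} \cdot 82 = 6 \sqrt{262} + \frac{1}{76} \cdot 82 = 6 \sqrt{262} + \frac{41}{38} = \frac{41}{38} + 6 \sqrt{262}$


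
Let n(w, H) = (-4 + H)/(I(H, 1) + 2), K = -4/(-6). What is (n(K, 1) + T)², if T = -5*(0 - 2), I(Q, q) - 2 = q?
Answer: 2209/25 ≈ 88.360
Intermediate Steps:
K = ⅔ (K = -4*(-⅙) = ⅔ ≈ 0.66667)
I(Q, q) = 2 + q
n(w, H) = -⅘ + H/5 (n(w, H) = (-4 + H)/((2 + 1) + 2) = (-4 + H)/(3 + 2) = (-4 + H)/5 = (-4 + H)*(⅕) = -⅘ + H/5)
T = 10 (T = -5*(-2) = 10)
(n(K, 1) + T)² = ((-⅘ + (⅕)*1) + 10)² = ((-⅘ + ⅕) + 10)² = (-⅗ + 10)² = (47/5)² = 2209/25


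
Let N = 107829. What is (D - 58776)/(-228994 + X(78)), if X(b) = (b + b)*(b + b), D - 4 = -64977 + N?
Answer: 7960/102329 ≈ 0.077788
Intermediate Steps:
D = 42856 (D = 4 + (-64977 + 107829) = 4 + 42852 = 42856)
X(b) = 4*b**2 (X(b) = (2*b)*(2*b) = 4*b**2)
(D - 58776)/(-228994 + X(78)) = (42856 - 58776)/(-228994 + 4*78**2) = -15920/(-228994 + 4*6084) = -15920/(-228994 + 24336) = -15920/(-204658) = -15920*(-1/204658) = 7960/102329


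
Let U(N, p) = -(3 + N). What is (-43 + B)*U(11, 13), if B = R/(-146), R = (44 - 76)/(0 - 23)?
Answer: 1010982/1679 ≈ 602.13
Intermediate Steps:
R = 32/23 (R = -32/(-23) = -32*(-1/23) = 32/23 ≈ 1.3913)
B = -16/1679 (B = (32/23)/(-146) = (32/23)*(-1/146) = -16/1679 ≈ -0.0095295)
U(N, p) = -3 - N
(-43 + B)*U(11, 13) = (-43 - 16/1679)*(-3 - 1*11) = -72213*(-3 - 11)/1679 = -72213/1679*(-14) = 1010982/1679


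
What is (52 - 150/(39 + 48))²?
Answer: 2125764/841 ≈ 2527.7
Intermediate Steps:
(52 - 150/(39 + 48))² = (52 - 150/87)² = (52 - 150*1/87)² = (52 - 50/29)² = (1458/29)² = 2125764/841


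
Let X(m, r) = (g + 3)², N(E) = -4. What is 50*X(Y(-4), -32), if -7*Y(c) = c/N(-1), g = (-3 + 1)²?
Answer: 2450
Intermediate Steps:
g = 4 (g = (-2)² = 4)
Y(c) = c/28 (Y(c) = -c/(7*(-4)) = -c*(-1)/(7*4) = -(-1)*c/28 = c/28)
X(m, r) = 49 (X(m, r) = (4 + 3)² = 7² = 49)
50*X(Y(-4), -32) = 50*49 = 2450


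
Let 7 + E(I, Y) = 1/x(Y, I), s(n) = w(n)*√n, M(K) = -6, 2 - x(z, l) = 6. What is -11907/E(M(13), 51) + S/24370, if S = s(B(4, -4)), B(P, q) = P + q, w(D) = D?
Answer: 47628/29 ≈ 1642.3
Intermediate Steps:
x(z, l) = -4 (x(z, l) = 2 - 1*6 = 2 - 6 = -4)
s(n) = n^(3/2) (s(n) = n*√n = n^(3/2))
E(I, Y) = -29/4 (E(I, Y) = -7 + 1/(-4) = -7 - ¼ = -29/4)
S = 0 (S = (4 - 4)^(3/2) = 0^(3/2) = 0)
-11907/E(M(13), 51) + S/24370 = -11907/(-29/4) + 0/24370 = -11907*(-4/29) + 0*(1/24370) = 47628/29 + 0 = 47628/29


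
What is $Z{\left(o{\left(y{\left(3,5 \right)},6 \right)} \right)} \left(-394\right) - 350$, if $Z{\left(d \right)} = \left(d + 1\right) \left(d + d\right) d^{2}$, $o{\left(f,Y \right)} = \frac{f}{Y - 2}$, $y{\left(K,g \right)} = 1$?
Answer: $- \frac{23385}{64} \approx -365.39$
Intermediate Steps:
$o{\left(f,Y \right)} = \frac{f}{-2 + Y}$
$Z{\left(d \right)} = 2 d^{3} \left(1 + d\right)$ ($Z{\left(d \right)} = \left(1 + d\right) 2 d d^{2} = 2 d \left(1 + d\right) d^{2} = 2 d^{3} \left(1 + d\right)$)
$Z{\left(o{\left(y{\left(3,5 \right)},6 \right)} \right)} \left(-394\right) - 350 = 2 \left(1 \frac{1}{-2 + 6}\right)^{3} \left(1 + 1 \frac{1}{-2 + 6}\right) \left(-394\right) - 350 = 2 \left(1 \cdot \frac{1}{4}\right)^{3} \left(1 + 1 \cdot \frac{1}{4}\right) \left(-394\right) - 350 = \frac{2 \left(1 + \frac{1}{4}\right)}{64} \left(-394\right) - 350 = 2 \cdot \frac{1}{64} \cdot \frac{5}{4} \left(-394\right) - 350 = \frac{5}{128} \left(-394\right) - 350 = - \frac{985}{64} - 350 = - \frac{23385}{64}$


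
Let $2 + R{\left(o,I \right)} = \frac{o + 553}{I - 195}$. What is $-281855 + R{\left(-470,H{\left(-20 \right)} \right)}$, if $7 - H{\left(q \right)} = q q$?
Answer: $- \frac{165731999}{588} \approx -2.8186 \cdot 10^{5}$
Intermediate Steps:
$H{\left(q \right)} = 7 - q^{2}$ ($H{\left(q \right)} = 7 - q q = 7 - q^{2}$)
$R{\left(o,I \right)} = -2 + \frac{553 + o}{-195 + I}$ ($R{\left(o,I \right)} = -2 + \frac{o + 553}{I - 195} = -2 + \frac{553 + o}{-195 + I}$)
$-281855 + R{\left(-470,H{\left(-20 \right)} \right)} = -281855 + \frac{943 - 470 - 2 \left(7 - \left(-20\right)^{2}\right)}{-195 + \left(7 - \left(-20\right)^{2}\right)} = -281855 + \frac{943 - 470 - 2 \left(7 - 400\right)}{-195 + \left(7 - 400\right)} = -281855 + \frac{943 - 470 - -786}{-195 - 393} = -281855 + \frac{943 - 470 + 786}{-588} = -281855 - \frac{1259}{588} = - \frac{165731999}{588}$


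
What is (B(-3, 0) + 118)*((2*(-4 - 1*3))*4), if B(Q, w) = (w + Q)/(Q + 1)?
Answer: -6692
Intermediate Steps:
B(Q, w) = (Q + w)/(1 + Q)
(B(-3, 0) + 118)*((2*(-4 - 1*3))*4) = ((-3 + 0)/(1 - 3) + 118)*((2*(-4 - 1*3))*4) = (-3/(-2) + 118)*((2*(-4 - 3))*4) = (-1/2*(-3) + 118)*((2*(-7))*4) = (3/2 + 118)*(-14*4) = (239/2)*(-56) = -6692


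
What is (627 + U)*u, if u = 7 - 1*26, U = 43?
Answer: -12730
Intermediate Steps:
u = -19 (u = 7 - 26 = -19)
(627 + U)*u = (627 + 43)*(-19) = 670*(-19) = -12730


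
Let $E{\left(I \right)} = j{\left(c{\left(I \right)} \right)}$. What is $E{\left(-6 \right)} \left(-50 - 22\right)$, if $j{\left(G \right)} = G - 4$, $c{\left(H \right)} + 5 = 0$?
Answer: $648$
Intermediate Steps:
$c{\left(H \right)} = -5$ ($c{\left(H \right)} = -5 + 0 = -5$)
$j{\left(G \right)} = -4 + G$
$E{\left(I \right)} = -9$ ($E{\left(I \right)} = -4 - 5 = -9$)
$E{\left(-6 \right)} \left(-50 - 22\right) = - 9 \left(-50 - 22\right) = \left(-9\right) \left(-72\right) = 648$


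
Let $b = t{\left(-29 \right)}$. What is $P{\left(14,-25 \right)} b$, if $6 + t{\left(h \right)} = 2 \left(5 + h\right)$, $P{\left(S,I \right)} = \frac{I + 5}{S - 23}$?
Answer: $-120$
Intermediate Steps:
$P{\left(S,I \right)} = \frac{5 + I}{-23 + S}$
$t{\left(h \right)} = 4 + 2 h$ ($t{\left(h \right)} = -6 + 2 \left(5 + h\right) = -6 + \left(10 + 2 h\right) = 4 + 2 h$)
$b = -54$ ($b = 4 + 2 \left(-29\right) = 4 - 58 = -54$)
$P{\left(14,-25 \right)} b = \frac{5 - 25}{-23 + 14} \left(-54\right) = \frac{1}{-9} \left(-20\right) \left(-54\right) = \left(- \frac{1}{9}\right) \left(-20\right) \left(-54\right) = \frac{20}{9} \left(-54\right) = -120$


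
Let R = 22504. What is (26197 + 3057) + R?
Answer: 51758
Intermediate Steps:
(26197 + 3057) + R = (26197 + 3057) + 22504 = 29254 + 22504 = 51758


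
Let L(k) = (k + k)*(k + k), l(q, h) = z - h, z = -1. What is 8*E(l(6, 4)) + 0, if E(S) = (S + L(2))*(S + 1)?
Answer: -352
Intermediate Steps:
l(q, h) = -1 - h
L(k) = 4*k² (L(k) = (2*k)*(2*k) = 4*k²)
E(S) = (1 + S)*(16 + S) (E(S) = (S + 4*2²)*(S + 1) = (S + 4*4)*(1 + S) = (S + 16)*(1 + S) = (16 + S)*(1 + S) = (1 + S)*(16 + S))
8*E(l(6, 4)) + 0 = 8*(16 + (-1 - 1*4)² + 17*(-1 - 1*4)) + 0 = 8*(16 + (-1 - 4)² + 17*(-1 - 4)) + 0 = 8*(16 + (-5)² + 17*(-5)) + 0 = 8*(16 + 25 - 85) + 0 = 8*(-44) + 0 = -352 + 0 = -352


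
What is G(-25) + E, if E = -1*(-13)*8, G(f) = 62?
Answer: 166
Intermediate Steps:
E = 104 (E = 13*8 = 104)
G(-25) + E = 62 + 104 = 166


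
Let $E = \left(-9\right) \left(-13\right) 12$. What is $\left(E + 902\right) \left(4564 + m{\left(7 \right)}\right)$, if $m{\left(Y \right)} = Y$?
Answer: $10540726$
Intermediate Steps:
$E = 1404$ ($E = 117 \cdot 12 = 1404$)
$\left(E + 902\right) \left(4564 + m{\left(7 \right)}\right) = \left(1404 + 902\right) \left(4564 + 7\right) = 2306 \cdot 4571 = 10540726$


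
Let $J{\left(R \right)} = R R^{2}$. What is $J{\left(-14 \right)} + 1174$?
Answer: $-1570$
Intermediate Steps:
$J{\left(R \right)} = R^{3}$
$J{\left(-14 \right)} + 1174 = \left(-14\right)^{3} + 1174 = -2744 + 1174 = -1570$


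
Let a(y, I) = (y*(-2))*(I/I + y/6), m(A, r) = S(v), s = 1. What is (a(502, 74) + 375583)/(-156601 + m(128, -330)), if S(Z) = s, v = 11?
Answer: -871733/469800 ≈ -1.8555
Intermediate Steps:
S(Z) = 1
m(A, r) = 1
a(y, I) = -2*y*(1 + y/6) (a(y, I) = (-2*y)*(1 + y*(⅙)) = (-2*y)*(1 + y/6) = -2*y*(1 + y/6))
(a(502, 74) + 375583)/(-156601 + m(128, -330)) = (-⅓*502*(6 + 502) + 375583)/(-156601 + 1) = (-⅓*502*508 + 375583)/(-156600) = (-255016/3 + 375583)*(-1/156600) = (871733/3)*(-1/156600) = -871733/469800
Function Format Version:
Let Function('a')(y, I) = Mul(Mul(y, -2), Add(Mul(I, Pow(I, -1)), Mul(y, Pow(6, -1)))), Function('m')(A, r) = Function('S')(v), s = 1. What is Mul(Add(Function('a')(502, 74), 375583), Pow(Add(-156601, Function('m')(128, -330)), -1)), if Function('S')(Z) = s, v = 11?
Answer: Rational(-871733, 469800) ≈ -1.8555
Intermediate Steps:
Function('S')(Z) = 1
Function('m')(A, r) = 1
Function('a')(y, I) = Mul(-2, y, Add(1, Mul(Rational(1, 6), y))) (Function('a')(y, I) = Mul(Mul(-2, y), Add(1, Mul(y, Rational(1, 6)))) = Mul(Mul(-2, y), Add(1, Mul(Rational(1, 6), y))) = Mul(-2, y, Add(1, Mul(Rational(1, 6), y))))
Mul(Add(Function('a')(502, 74), 375583), Pow(Add(-156601, Function('m')(128, -330)), -1)) = Mul(Add(Mul(Rational(-1, 3), 502, Add(6, 502)), 375583), Pow(Add(-156601, 1), -1)) = Mul(Add(Mul(Rational(-1, 3), 502, 508), 375583), Pow(-156600, -1)) = Mul(Add(Rational(-255016, 3), 375583), Rational(-1, 156600)) = Mul(Rational(871733, 3), Rational(-1, 156600)) = Rational(-871733, 469800)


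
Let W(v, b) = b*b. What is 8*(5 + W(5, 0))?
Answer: 40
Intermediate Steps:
W(v, b) = b**2
8*(5 + W(5, 0)) = 8*(5 + 0**2) = 8*(5 + 0) = 8*5 = 40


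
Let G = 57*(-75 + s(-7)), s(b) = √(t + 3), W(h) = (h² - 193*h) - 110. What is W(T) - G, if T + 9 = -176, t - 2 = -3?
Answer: 74095 - 57*√2 ≈ 74014.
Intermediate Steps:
t = -1 (t = 2 - 3 = -1)
T = -185 (T = -9 - 176 = -185)
W(h) = -110 + h² - 193*h
s(b) = √2 (s(b) = √(-1 + 3) = √2)
G = -4275 + 57*√2 (G = 57*(-75 + √2) = -4275 + 57*√2 ≈ -4194.4)
W(T) - G = (-110 + (-185)² - 193*(-185)) - (-4275 + 57*√2) = (-110 + 34225 + 35705) + (4275 - 57*√2) = 69820 + (4275 - 57*√2) = 74095 - 57*√2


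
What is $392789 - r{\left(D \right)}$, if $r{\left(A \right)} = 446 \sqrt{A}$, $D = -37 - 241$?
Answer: $392789 - 446 i \sqrt{278} \approx 3.9279 \cdot 10^{5} - 7436.3 i$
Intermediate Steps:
$D = -278$ ($D = -37 - 241 = -278$)
$392789 - r{\left(D \right)} = 392789 - 446 \sqrt{-278} = 392789 - 446 i \sqrt{278}$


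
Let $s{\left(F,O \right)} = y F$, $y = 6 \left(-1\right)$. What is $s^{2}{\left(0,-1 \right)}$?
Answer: $0$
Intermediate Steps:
$y = -6$
$s{\left(F,O \right)} = - 6 F$
$s^{2}{\left(0,-1 \right)} = \left(\left(-6\right) 0\right)^{2} = 0^{2} = 0$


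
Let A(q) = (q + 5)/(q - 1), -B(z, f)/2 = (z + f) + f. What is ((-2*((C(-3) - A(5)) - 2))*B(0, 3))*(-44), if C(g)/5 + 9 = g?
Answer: 68112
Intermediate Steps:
B(z, f) = -4*f - 2*z (B(z, f) = -2*((z + f) + f) = -2*((f + z) + f) = -2*(z + 2*f) = -4*f - 2*z)
C(g) = -45 + 5*g
A(q) = (5 + q)/(-1 + q)
((-2*((C(-3) - A(5)) - 2))*B(0, 3))*(-44) = ((-2*(((-45 + 5*(-3)) - (5 + 5)/(-1 + 5)) - 2))*(-4*3 - 2*0))*(-44) = ((-2*(((-45 - 15) - 10/4) - 2))*(-12 + 0))*(-44) = (-2*((-60 - 10/4) - 2)*(-12))*(-44) = (-2*((-60 - 1*5/2) - 2)*(-12))*(-44) = (-2*((-60 - 5/2) - 2)*(-12))*(-44) = (-2*(-125/2 - 2)*(-12))*(-44) = (-2*(-129/2)*(-12))*(-44) = (129*(-12))*(-44) = -1548*(-44) = 68112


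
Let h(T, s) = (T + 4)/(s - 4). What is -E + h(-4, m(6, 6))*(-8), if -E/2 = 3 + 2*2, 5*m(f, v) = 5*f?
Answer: 14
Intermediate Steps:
m(f, v) = f (m(f, v) = (5*f)/5 = f)
h(T, s) = (4 + T)/(-4 + s)
E = -14 (E = -2*(3 + 2*2) = -2*(3 + 4) = -2*7 = -14)
-E + h(-4, m(6, 6))*(-8) = -1*(-14) + ((4 - 4)/(-4 + 6))*(-8) = 14 + (0/2)*(-8) = 14 + ((½)*0)*(-8) = 14 + 0*(-8) = 14 + 0 = 14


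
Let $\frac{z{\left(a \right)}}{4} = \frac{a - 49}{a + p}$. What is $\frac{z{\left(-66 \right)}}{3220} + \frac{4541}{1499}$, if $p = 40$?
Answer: $\frac{827961}{272818} \approx 3.0348$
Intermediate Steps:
$z{\left(a \right)} = \frac{4 \left(-49 + a\right)}{40 + a}$ ($z{\left(a \right)} = 4 \frac{a - 49}{a + 40} = 4 \frac{-49 + a}{40 + a} = \frac{4 \left(-49 + a\right)}{40 + a}$)
$\frac{z{\left(-66 \right)}}{3220} + \frac{4541}{1499} = \frac{4 \frac{1}{40 - 66} \left(-49 - 66\right)}{3220} + \frac{4541}{1499} = 4 \frac{1}{-26} \left(-115\right) \frac{1}{3220} + 4541 \cdot \frac{1}{1499} = 4 \left(- \frac{1}{26}\right) \left(-115\right) \frac{1}{3220} + \frac{4541}{1499} = \frac{230}{13} \cdot \frac{1}{3220} + \frac{4541}{1499} = \frac{1}{182} + \frac{4541}{1499} = \frac{827961}{272818}$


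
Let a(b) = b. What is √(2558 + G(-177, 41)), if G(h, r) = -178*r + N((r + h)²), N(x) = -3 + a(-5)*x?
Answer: I*√97223 ≈ 311.81*I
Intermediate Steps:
N(x) = -3 - 5*x
G(h, r) = -3 - 178*r - 5*(h + r)² (G(h, r) = -178*r + (-3 - 5*(r + h)²) = -178*r + (-3 - 5*(h + r)²) = -3 - 178*r - 5*(h + r)²)
√(2558 + G(-177, 41)) = √(2558 + (-3 - 178*41 - 5*(-177 + 41)²)) = √(2558 + (-3 - 7298 - 5*(-136)²)) = √(2558 + (-3 - 7298 - 5*18496)) = √(2558 + (-3 - 7298 - 92480)) = √(2558 - 99781) = √(-97223) = I*√97223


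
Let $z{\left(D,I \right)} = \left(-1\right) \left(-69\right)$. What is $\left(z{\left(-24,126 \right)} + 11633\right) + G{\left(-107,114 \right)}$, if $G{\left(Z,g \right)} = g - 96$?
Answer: $11720$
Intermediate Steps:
$G{\left(Z,g \right)} = -96 + g$
$z{\left(D,I \right)} = 69$
$\left(z{\left(-24,126 \right)} + 11633\right) + G{\left(-107,114 \right)} = \left(69 + 11633\right) + \left(-96 + 114\right) = 11702 + 18 = 11720$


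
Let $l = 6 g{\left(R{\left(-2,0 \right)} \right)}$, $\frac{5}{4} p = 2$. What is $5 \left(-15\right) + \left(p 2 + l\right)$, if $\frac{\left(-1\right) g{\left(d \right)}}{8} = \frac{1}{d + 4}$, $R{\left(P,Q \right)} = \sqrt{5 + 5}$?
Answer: $- \frac{519}{5} + 8 \sqrt{10} \approx -78.502$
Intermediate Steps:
$p = \frac{8}{5}$ ($p = \frac{4}{5} \cdot 2 = \frac{8}{5} \approx 1.6$)
$R{\left(P,Q \right)} = \sqrt{10}$
$g{\left(d \right)} = - \frac{8}{4 + d}$ ($g{\left(d \right)} = - \frac{8}{d + 4} = - \frac{8}{4 + d}$)
$l = - \frac{48}{4 + \sqrt{10}}$ ($l = 6 \left(- \frac{8}{4 + \sqrt{10}}\right) = - \frac{48}{4 + \sqrt{10}} \approx -6.7018$)
$5 \left(-15\right) + \left(p 2 + l\right) = 5 \left(-15\right) + \left(\frac{8}{5} \cdot 2 - \left(32 - 8 \sqrt{10}\right)\right) = -75 + \left(\frac{16}{5} - \left(32 - 8 \sqrt{10}\right)\right) = -75 - \left(\frac{144}{5} - 8 \sqrt{10}\right) = - \frac{519}{5} + 8 \sqrt{10}$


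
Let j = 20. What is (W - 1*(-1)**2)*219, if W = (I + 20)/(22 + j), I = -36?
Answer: -2117/7 ≈ -302.43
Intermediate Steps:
W = -8/21 (W = (-36 + 20)/(22 + 20) = -16/42 = -16*1/42 = -8/21 ≈ -0.38095)
(W - 1*(-1)**2)*219 = (-8/21 - 1*(-1)**2)*219 = (-8/21 - 1*1)*219 = (-8/21 - 1)*219 = -29/21*219 = -2117/7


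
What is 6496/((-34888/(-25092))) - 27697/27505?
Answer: 80040778129/17135615 ≈ 4671.0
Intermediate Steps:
6496/((-34888/(-25092))) - 27697/27505 = 6496/((-34888*(-1/25092))) - 27697*1/27505 = 6496/(8722/6273) - 27697/27505 = 6496*(6273/8722) - 27697/27505 = 2910672/623 - 27697/27505 = 80040778129/17135615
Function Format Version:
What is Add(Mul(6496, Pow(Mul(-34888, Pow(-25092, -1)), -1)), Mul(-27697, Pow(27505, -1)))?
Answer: Rational(80040778129, 17135615) ≈ 4671.0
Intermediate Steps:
Add(Mul(6496, Pow(Mul(-34888, Pow(-25092, -1)), -1)), Mul(-27697, Pow(27505, -1))) = Add(Mul(6496, Pow(Mul(-34888, Rational(-1, 25092)), -1)), Mul(-27697, Rational(1, 27505))) = Add(Mul(6496, Pow(Rational(8722, 6273), -1)), Rational(-27697, 27505)) = Add(Mul(6496, Rational(6273, 8722)), Rational(-27697, 27505)) = Add(Rational(2910672, 623), Rational(-27697, 27505)) = Rational(80040778129, 17135615)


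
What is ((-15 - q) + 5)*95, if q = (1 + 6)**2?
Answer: -5605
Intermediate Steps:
q = 49 (q = 7**2 = 49)
((-15 - q) + 5)*95 = ((-15 - 1*49) + 5)*95 = ((-15 - 49) + 5)*95 = (-64 + 5)*95 = -59*95 = -5605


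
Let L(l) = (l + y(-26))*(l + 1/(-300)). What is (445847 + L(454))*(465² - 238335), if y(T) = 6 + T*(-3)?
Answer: -76290246197/5 ≈ -1.5258e+10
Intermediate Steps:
y(T) = 6 - 3*T
L(l) = (84 + l)*(-1/300 + l) (L(l) = (l + (6 - 3*(-26)))*(l + 1/(-300)) = (l + (6 + 78))*(l - 1/300) = (l + 84)*(-1/300 + l) = (84 + l)*(-1/300 + l))
(445847 + L(454))*(465² - 238335) = (445847 + (-7/25 + 454² + (25199/300)*454))*(465² - 238335) = (445847 + (-7/25 + 206116 + 5720173/150))*(216225 - 238335) = (445847 + 36637531/150)*(-22110) = (103514581/150)*(-22110) = -76290246197/5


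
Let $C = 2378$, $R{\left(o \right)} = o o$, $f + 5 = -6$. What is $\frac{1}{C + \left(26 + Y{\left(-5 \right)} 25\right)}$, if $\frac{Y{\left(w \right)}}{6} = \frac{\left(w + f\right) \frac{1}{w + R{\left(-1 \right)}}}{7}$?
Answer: $\frac{7}{17428} \approx 0.00040165$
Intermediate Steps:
$f = -11$ ($f = -5 - 6 = -11$)
$R{\left(o \right)} = o^{2}$
$Y{\left(w \right)} = \frac{6 \left(-11 + w\right)}{7 \left(1 + w\right)}$ ($Y{\left(w \right)} = 6 \frac{\left(w - 11\right) \frac{1}{w + \left(-1\right)^{2}}}{7} = 6 \frac{-11 + w}{w + 1} \cdot \frac{1}{7} = 6 \frac{-11 + w}{1 + w} \frac{1}{7} = 6 \frac{-11 + w}{7 \left(1 + w\right)} = \frac{6 \left(-11 + w\right)}{7 \left(1 + w\right)}$)
$\frac{1}{C + \left(26 + Y{\left(-5 \right)} 25\right)} = \frac{1}{2378 + \left(26 + \frac{6 \left(-11 - 5\right)}{7 \left(1 - 5\right)} 25\right)} = \frac{1}{2378 + \left(26 + \frac{6}{7} \frac{1}{-4} \left(-16\right) 25\right)} = \frac{1}{2378 + \left(26 + \frac{6}{7} \left(- \frac{1}{4}\right) \left(-16\right) 25\right)} = \frac{1}{2378 + \left(26 + \frac{24}{7} \cdot 25\right)} = \frac{1}{2378 + \left(26 + \frac{600}{7}\right)} = \frac{1}{2378 + \frac{782}{7}} = \frac{1}{\frac{17428}{7}} = \frac{7}{17428}$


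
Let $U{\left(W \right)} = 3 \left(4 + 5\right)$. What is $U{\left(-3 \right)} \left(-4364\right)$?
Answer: $-117828$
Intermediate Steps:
$U{\left(W \right)} = 27$ ($U{\left(W \right)} = 3 \cdot 9 = 27$)
$U{\left(-3 \right)} \left(-4364\right) = 27 \left(-4364\right) = -117828$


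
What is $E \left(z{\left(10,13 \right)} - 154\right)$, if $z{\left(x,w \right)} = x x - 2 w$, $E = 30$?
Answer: $-2400$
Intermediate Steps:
$z{\left(x,w \right)} = x^{2} - 2 w$
$E \left(z{\left(10,13 \right)} - 154\right) = 30 \left(\left(10^{2} - 26\right) - 154\right) = 30 \left(\left(100 - 26\right) - 154\right) = 30 \left(74 - 154\right) = 30 \left(-80\right) = -2400$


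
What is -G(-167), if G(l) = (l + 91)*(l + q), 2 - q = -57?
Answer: -8208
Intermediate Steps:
q = 59 (q = 2 - 1*(-57) = 2 + 57 = 59)
G(l) = (59 + l)*(91 + l) (G(l) = (l + 91)*(l + 59) = (91 + l)*(59 + l) = (59 + l)*(91 + l))
-G(-167) = -(5369 + (-167)**2 + 150*(-167)) = -(5369 + 27889 - 25050) = -1*8208 = -8208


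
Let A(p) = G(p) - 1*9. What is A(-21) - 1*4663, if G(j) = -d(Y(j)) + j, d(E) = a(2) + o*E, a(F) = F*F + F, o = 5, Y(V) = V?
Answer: -4594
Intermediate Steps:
a(F) = F + F² (a(F) = F² + F = F + F²)
d(E) = 6 + 5*E (d(E) = 2*(1 + 2) + 5*E = 2*3 + 5*E = 6 + 5*E)
G(j) = -6 - 4*j (G(j) = -(6 + 5*j) + j = (-6 - 5*j) + j = -6 - 4*j)
A(p) = -15 - 4*p (A(p) = (-6 - 4*p) - 1*9 = (-6 - 4*p) - 9 = -15 - 4*p)
A(-21) - 1*4663 = (-15 - 4*(-21)) - 1*4663 = (-15 + 84) - 4663 = 69 - 4663 = -4594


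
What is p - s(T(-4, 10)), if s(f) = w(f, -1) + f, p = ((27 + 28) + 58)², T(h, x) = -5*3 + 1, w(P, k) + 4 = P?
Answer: 12801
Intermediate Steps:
w(P, k) = -4 + P
T(h, x) = -14 (T(h, x) = -15 + 1 = -14)
p = 12769 (p = (55 + 58)² = 113² = 12769)
s(f) = -4 + 2*f (s(f) = (-4 + f) + f = -4 + 2*f)
p - s(T(-4, 10)) = 12769 - (-4 + 2*(-14)) = 12769 - (-4 - 28) = 12769 - 1*(-32) = 12769 + 32 = 12801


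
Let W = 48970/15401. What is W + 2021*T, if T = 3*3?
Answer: 280177759/15401 ≈ 18192.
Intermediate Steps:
T = 9
W = 48970/15401 (W = 48970*(1/15401) = 48970/15401 ≈ 3.1797)
W + 2021*T = 48970/15401 + 2021*9 = 48970/15401 + 18189 = 280177759/15401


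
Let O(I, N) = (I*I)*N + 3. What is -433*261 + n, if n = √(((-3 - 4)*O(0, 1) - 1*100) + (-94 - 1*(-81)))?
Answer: -113013 + I*√134 ≈ -1.1301e+5 + 11.576*I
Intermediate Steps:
O(I, N) = 3 + N*I² (O(I, N) = I²*N + 3 = N*I² + 3 = 3 + N*I²)
n = I*√134 (n = √(((-3 - 4)*(3 + 1*0²) - 1*100) + (-94 - 1*(-81))) = √((-7*(3 + 1*0) - 100) + (-94 + 81)) = √((-7*(3 + 0) - 100) - 13) = √((-7*3 - 100) - 13) = √((-21 - 100) - 13) = √(-121 - 13) = √(-134) = I*√134 ≈ 11.576*I)
-433*261 + n = -433*261 + I*√134 = -113013 + I*√134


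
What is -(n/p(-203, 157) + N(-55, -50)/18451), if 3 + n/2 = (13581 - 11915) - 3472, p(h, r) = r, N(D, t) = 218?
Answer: 66721492/2896807 ≈ 23.033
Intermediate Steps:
n = -3618 (n = -6 + 2*((13581 - 11915) - 3472) = -6 + 2*(1666 - 3472) = -6 + 2*(-1806) = -6 - 3612 = -3618)
-(n/p(-203, 157) + N(-55, -50)/18451) = -(-3618/157 + 218/18451) = -1*(-66721492/2896807) = 66721492/2896807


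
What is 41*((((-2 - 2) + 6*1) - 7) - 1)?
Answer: -246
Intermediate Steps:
41*((((-2 - 2) + 6*1) - 7) - 1) = 41*(((-4 + 6) - 7) - 1) = 41*((2 - 7) - 1) = 41*(-5 - 1) = 41*(-6) = -246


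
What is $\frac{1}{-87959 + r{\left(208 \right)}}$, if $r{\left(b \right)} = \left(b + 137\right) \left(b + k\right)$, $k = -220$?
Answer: $- \frac{1}{92099} \approx -1.0858 \cdot 10^{-5}$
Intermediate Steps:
$r{\left(b \right)} = \left(-220 + b\right) \left(137 + b\right)$ ($r{\left(b \right)} = \left(b + 137\right) \left(b - 220\right) = \left(137 + b\right) \left(-220 + b\right) = \left(-220 + b\right) \left(137 + b\right)$)
$\frac{1}{-87959 + r{\left(208 \right)}} = \frac{1}{-87959 - \left(47404 - 43264\right)} = \frac{1}{-87959 - 4140} = \frac{1}{-92099} = - \frac{1}{92099}$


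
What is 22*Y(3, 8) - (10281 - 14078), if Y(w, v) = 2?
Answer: 3841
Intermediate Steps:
22*Y(3, 8) - (10281 - 14078) = 22*2 - (10281 - 14078) = 44 - 1*(-3797) = 44 + 3797 = 3841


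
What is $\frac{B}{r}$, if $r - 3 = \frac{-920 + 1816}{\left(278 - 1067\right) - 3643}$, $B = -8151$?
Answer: $- \frac{2257827}{775} \approx -2913.3$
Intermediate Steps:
$r = \frac{775}{277}$ ($r = 3 + \frac{-920 + 1816}{\left(278 - 1067\right) - 3643} = 3 + \frac{896}{\left(278 - 1067\right) - 3643} = 3 + \frac{896}{-789 - 3643} = 3 + \frac{896}{-4432} = 3 + 896 \left(- \frac{1}{4432}\right) = 3 - \frac{56}{277} = \frac{775}{277} \approx 2.7978$)
$\frac{B}{r} = - \frac{8151}{\frac{775}{277}} = \left(-8151\right) \frac{277}{775} = - \frac{2257827}{775}$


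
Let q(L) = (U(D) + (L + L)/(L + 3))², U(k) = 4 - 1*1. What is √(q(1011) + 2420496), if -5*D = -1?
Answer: 4*√4320781162/169 ≈ 1555.8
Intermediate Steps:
D = ⅕ (D = -⅕*(-1) = ⅕ ≈ 0.20000)
U(k) = 3 (U(k) = 4 - 1 = 3)
q(L) = (3 + 2*L/(3 + L))² (q(L) = (3 + (L + L)/(L + 3))² = (3 + (2*L)/(3 + L))² = (3 + 2*L/(3 + L))²)
√(q(1011) + 2420496) = √((9 + 5*1011)²/(3 + 1011)² + 2420496) = √((9 + 5055)²/1014² + 2420496) = √((1/1028196)*5064² + 2420496) = √((1/1028196)*25644096 + 2420496) = √(712336/28561 + 2420496) = √(69132498592/28561) = 4*√4320781162/169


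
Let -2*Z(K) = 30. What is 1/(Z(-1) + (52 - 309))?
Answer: -1/272 ≈ -0.0036765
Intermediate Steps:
Z(K) = -15 (Z(K) = -½*30 = -15)
1/(Z(-1) + (52 - 309)) = 1/(-15 + (52 - 309)) = 1/(-15 - 257) = 1/(-272) = -1/272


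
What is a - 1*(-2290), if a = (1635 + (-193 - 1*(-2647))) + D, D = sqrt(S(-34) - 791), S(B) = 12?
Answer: 6379 + I*sqrt(779) ≈ 6379.0 + 27.911*I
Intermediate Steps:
D = I*sqrt(779) (D = sqrt(12 - 791) = sqrt(-779) = I*sqrt(779) ≈ 27.911*I)
a = 4089 + I*sqrt(779) (a = (1635 + (-193 - 1*(-2647))) + I*sqrt(779) = (1635 + (-193 + 2647)) + I*sqrt(779) = (1635 + 2454) + I*sqrt(779) = 4089 + I*sqrt(779) ≈ 4089.0 + 27.911*I)
a - 1*(-2290) = (4089 + I*sqrt(779)) - 1*(-2290) = (4089 + I*sqrt(779)) + 2290 = 6379 + I*sqrt(779)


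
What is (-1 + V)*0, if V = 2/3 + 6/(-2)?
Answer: 0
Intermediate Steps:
V = -7/3 (V = 2*(⅓) + 6*(-½) = ⅔ - 3 = -7/3 ≈ -2.3333)
(-1 + V)*0 = (-1 - 7/3)*0 = -10/3*0 = 0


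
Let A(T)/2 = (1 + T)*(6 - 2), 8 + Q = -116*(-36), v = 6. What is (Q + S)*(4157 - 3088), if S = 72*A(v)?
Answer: 8765800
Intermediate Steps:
Q = 4168 (Q = -8 - 116*(-36) = -8 + 4176 = 4168)
A(T) = 8 + 8*T (A(T) = 2*((1 + T)*(6 - 2)) = 2*((1 + T)*4) = 2*(4 + 4*T) = 8 + 8*T)
S = 4032 (S = 72*(8 + 8*6) = 72*(8 + 48) = 72*56 = 4032)
(Q + S)*(4157 - 3088) = (4168 + 4032)*(4157 - 3088) = 8200*1069 = 8765800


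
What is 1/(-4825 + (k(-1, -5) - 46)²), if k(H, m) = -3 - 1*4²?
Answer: -1/600 ≈ -0.0016667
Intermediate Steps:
k(H, m) = -19 (k(H, m) = -3 - 1*16 = -3 - 16 = -19)
1/(-4825 + (k(-1, -5) - 46)²) = 1/(-4825 + (-19 - 46)²) = 1/(-4825 + (-65)²) = 1/(-4825 + 4225) = 1/(-600) = -1/600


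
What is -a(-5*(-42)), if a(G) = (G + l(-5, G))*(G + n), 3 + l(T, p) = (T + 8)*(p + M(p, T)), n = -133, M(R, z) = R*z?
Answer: 178101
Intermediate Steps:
l(T, p) = -3 + (8 + T)*(p + T*p) (l(T, p) = -3 + (T + 8)*(p + p*T) = -3 + (8 + T)*(p + T*p))
a(G) = (-133 + G)*(-3 - 11*G) (a(G) = (G + (-3 + 8*G + G*(-5)² + 9*(-5)*G))*(G - 133) = (G + (-3 + 8*G + G*25 - 45*G))*(-133 + G) = (G + (-3 + 8*G + 25*G - 45*G))*(-133 + G) = (G + (-3 - 12*G))*(-133 + G) = (-3 - 11*G)*(-133 + G) = (-133 + G)*(-3 - 11*G))
-a(-5*(-42)) = -(399 - 11*(-5*(-42))² + 1460*(-5*(-42))) = -(399 - 11*210² + 1460*210) = -(399 - 11*44100 + 306600) = -(399 - 485100 + 306600) = -1*(-178101) = 178101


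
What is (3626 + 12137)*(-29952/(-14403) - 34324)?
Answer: -2597419889020/4801 ≈ -5.4102e+8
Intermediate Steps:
(3626 + 12137)*(-29952/(-14403) - 34324) = 15763*(-29952*(-1/14403) - 34324) = 15763*(9984/4801 - 34324) = 15763*(-164779540/4801) = -2597419889020/4801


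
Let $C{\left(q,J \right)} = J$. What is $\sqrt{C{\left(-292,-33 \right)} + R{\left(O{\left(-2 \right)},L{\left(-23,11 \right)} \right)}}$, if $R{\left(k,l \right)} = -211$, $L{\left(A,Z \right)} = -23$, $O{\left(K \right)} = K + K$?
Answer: $2 i \sqrt{61} \approx 15.62 i$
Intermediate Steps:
$O{\left(K \right)} = 2 K$
$\sqrt{C{\left(-292,-33 \right)} + R{\left(O{\left(-2 \right)},L{\left(-23,11 \right)} \right)}} = \sqrt{-33 - 211} = \sqrt{-244} = 2 i \sqrt{61}$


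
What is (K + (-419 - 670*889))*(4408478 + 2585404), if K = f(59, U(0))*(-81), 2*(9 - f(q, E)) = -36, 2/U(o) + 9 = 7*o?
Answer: -4183991992152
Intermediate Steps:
U(o) = 2/(-9 + 7*o)
f(q, E) = 27 (f(q, E) = 9 - 1/2*(-36) = 9 + 18 = 27)
K = -2187 (K = 27*(-81) = -2187)
(K + (-419 - 670*889))*(4408478 + 2585404) = (-2187 + (-419 - 670*889))*(4408478 + 2585404) = (-2187 + (-419 - 595630))*6993882 = (-2187 - 596049)*6993882 = -598236*6993882 = -4183991992152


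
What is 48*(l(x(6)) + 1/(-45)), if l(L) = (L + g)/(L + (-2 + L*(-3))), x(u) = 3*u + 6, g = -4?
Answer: -304/15 ≈ -20.267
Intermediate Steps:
x(u) = 6 + 3*u
l(L) = (-4 + L)/(-2 - 2*L) (l(L) = (L - 4)/(L + (-2 + L*(-3))) = (-4 + L)/(L + (-2 - 3*L)) = (-4 + L)/(-2 - 2*L))
48*(l(x(6)) + 1/(-45)) = 48*((4 - (6 + 3*6))/(2*(1 + (6 + 3*6))) + 1/(-45)) = 48*((4 - (6 + 18))/(2*(1 + (6 + 18))) - 1/45) = 48*((4 - 1*24)/(2*(1 + 24)) - 1/45) = 48*((½)*(4 - 24)/25 - 1/45) = 48*((½)*(1/25)*(-20) - 1/45) = 48*(-⅖ - 1/45) = 48*(-19/45) = -304/15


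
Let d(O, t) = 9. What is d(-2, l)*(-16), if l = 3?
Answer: -144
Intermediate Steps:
d(-2, l)*(-16) = 9*(-16) = -144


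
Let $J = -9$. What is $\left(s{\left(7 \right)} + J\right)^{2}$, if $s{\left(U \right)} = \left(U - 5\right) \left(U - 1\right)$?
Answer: $9$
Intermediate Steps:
$s{\left(U \right)} = \left(-1 + U\right) \left(-5 + U\right)$ ($s{\left(U \right)} = \left(-5 + U\right) \left(-1 + U\right) = \left(-1 + U\right) \left(-5 + U\right)$)
$\left(s{\left(7 \right)} + J\right)^{2} = \left(\left(5 + 7^{2} - 42\right) - 9\right)^{2} = \left(\left(5 + 49 - 42\right) - 9\right)^{2} = \left(12 - 9\right)^{2} = 3^{2} = 9$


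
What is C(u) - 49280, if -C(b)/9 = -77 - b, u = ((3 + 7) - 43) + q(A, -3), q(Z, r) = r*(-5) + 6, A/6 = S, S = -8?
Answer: -48695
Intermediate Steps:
A = -48 (A = 6*(-8) = -48)
q(Z, r) = 6 - 5*r (q(Z, r) = -5*r + 6 = 6 - 5*r)
u = -12 (u = ((3 + 7) - 43) + (6 - 5*(-3)) = (10 - 43) + (6 + 15) = -33 + 21 = -12)
C(b) = 693 + 9*b (C(b) = -9*(-77 - b) = 693 + 9*b)
C(u) - 49280 = (693 + 9*(-12)) - 49280 = (693 - 108) - 49280 = 585 - 49280 = -48695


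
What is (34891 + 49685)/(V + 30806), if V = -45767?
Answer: -28192/4987 ≈ -5.6531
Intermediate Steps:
(34891 + 49685)/(V + 30806) = (34891 + 49685)/(-45767 + 30806) = 84576/(-14961) = 84576*(-1/14961) = -28192/4987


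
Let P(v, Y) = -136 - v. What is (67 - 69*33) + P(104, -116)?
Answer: -2450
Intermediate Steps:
(67 - 69*33) + P(104, -116) = (67 - 69*33) + (-136 - 1*104) = (67 - 2277) + (-136 - 104) = -2210 - 240 = -2450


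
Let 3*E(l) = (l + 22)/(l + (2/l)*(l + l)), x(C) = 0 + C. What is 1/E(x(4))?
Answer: 12/13 ≈ 0.92308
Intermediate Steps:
x(C) = C
E(l) = (22 + l)/(3*(4 + l)) (E(l) = ((l + 22)/(l + (2/l)*(l + l)))/3 = ((22 + l)/(l + (2/l)*(2*l)))/3 = ((22 + l)/(l + 4))/3 = ((22 + l)/(4 + l))/3 = (22 + l)/(3*(4 + l)))
1/E(x(4)) = 1/((22 + 4)/(3*(4 + 4))) = 1/((⅓)*26/8) = 1/((⅓)*(⅛)*26) = 1/(13/12) = 12/13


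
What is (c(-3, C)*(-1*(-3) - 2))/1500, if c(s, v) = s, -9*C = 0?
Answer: -1/500 ≈ -0.0020000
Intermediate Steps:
C = 0 (C = -⅑*0 = 0)
(c(-3, C)*(-1*(-3) - 2))/1500 = -3*(-1*(-3) - 2)/1500 = -3*(3 - 2)*(1/1500) = -3*1*(1/1500) = -3*1/1500 = -1/500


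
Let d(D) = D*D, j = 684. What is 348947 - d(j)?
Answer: -118909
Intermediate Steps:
d(D) = D²
348947 - d(j) = 348947 - 1*684² = 348947 - 1*467856 = 348947 - 467856 = -118909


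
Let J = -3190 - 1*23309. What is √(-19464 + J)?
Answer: 3*I*√5107 ≈ 214.39*I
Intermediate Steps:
J = -26499 (J = -3190 - 23309 = -26499)
√(-19464 + J) = √(-19464 - 26499) = √(-45963) = 3*I*√5107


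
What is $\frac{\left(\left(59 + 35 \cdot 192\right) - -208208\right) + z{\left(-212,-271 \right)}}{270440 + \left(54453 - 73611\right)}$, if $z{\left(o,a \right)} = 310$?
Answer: $\frac{215297}{251282} \approx 0.85679$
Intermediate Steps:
$\frac{\left(\left(59 + 35 \cdot 192\right) - -208208\right) + z{\left(-212,-271 \right)}}{270440 + \left(54453 - 73611\right)} = \frac{\left(\left(59 + 35 \cdot 192\right) - -208208\right) + 310}{270440 + \left(54453 - 73611\right)} = \frac{\left(\left(59 + 6720\right) + 208208\right) + 310}{270440 + \left(54453 - 73611\right)} = \frac{\left(6779 + 208208\right) + 310}{270440 - 19158} = \frac{214987 + 310}{251282} = 215297 \cdot \frac{1}{251282} = \frac{215297}{251282}$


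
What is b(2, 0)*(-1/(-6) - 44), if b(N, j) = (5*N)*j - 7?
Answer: 1841/6 ≈ 306.83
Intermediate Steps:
b(N, j) = -7 + 5*N*j (b(N, j) = 5*N*j - 7 = -7 + 5*N*j)
b(2, 0)*(-1/(-6) - 44) = (-7 + 5*2*0)*(-1/(-6) - 44) = (-7 + 0)*(-1*(-⅙) - 44) = -7*(⅙ - 44) = -7*(-263/6) = 1841/6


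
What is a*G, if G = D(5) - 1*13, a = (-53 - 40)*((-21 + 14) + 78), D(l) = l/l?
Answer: 79236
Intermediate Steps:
D(l) = 1
a = -6603 (a = -93*(-7 + 78) = -93*71 = -6603)
G = -12 (G = 1 - 1*13 = 1 - 13 = -12)
a*G = -6603*(-12) = 79236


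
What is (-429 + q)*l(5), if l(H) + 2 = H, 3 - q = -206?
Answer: -660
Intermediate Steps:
q = 209 (q = 3 - 1*(-206) = 3 + 206 = 209)
l(H) = -2 + H
(-429 + q)*l(5) = (-429 + 209)*(-2 + 5) = -220*3 = -660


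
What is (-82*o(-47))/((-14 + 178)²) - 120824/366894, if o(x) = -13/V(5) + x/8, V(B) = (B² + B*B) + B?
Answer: -747760987/2406824640 ≈ -0.31068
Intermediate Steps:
V(B) = B + 2*B² (V(B) = (B² + B²) + B = 2*B² + B = B + 2*B²)
o(x) = -13/55 + x/8 (o(x) = -13*1/(5*(1 + 2*5)) + x/8 = -13*1/(5*(1 + 10)) + x*(⅛) = -13/(5*11) + x/8 = -13/55 + x/8)
(-82*o(-47))/((-14 + 178)²) - 120824/366894 = (-82*(-13/55 + (⅛)*(-47)))/((-14 + 178)²) - 120824/366894 = (-82*(-13/55 - 47/8))/(164²) - 120824*1/366894 = -82*(-2689/440)/26896 - 5492/16677 = (110249/220)*(1/26896) - 5492/16677 = 2689/144320 - 5492/16677 = -747760987/2406824640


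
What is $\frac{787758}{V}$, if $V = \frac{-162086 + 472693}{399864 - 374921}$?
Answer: $\frac{19649047794}{310607} \approx 63260.0$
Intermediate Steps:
$V = \frac{310607}{24943} \approx 12.453$
$\frac{787758}{V} = \frac{787758}{\frac{310607}{24943}} = 787758 \cdot \frac{24943}{310607} = \frac{19649047794}{310607}$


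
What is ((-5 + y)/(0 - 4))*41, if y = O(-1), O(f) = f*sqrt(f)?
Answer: 205/4 + 41*I/4 ≈ 51.25 + 10.25*I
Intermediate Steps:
O(f) = f**(3/2)
y = -I (y = (-1)**(3/2) = -I ≈ -1.0*I)
((-5 + y)/(0 - 4))*41 = ((-5 - I)/(0 - 4))*41 = ((-5 - I)/(-4))*41 = ((-5 - I)*(-1/4))*41 = (5/4 + I/4)*41 = 205/4 + 41*I/4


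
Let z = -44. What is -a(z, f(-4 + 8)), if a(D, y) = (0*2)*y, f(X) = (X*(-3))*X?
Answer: 0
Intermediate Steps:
f(X) = -3*X**2 (f(X) = (-3*X)*X = -3*X**2)
a(D, y) = 0 (a(D, y) = 0*y = 0)
-a(z, f(-4 + 8)) = -1*0 = 0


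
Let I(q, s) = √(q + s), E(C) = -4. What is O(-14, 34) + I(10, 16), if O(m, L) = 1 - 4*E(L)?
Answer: 17 + √26 ≈ 22.099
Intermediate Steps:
O(m, L) = 17 (O(m, L) = 1 - 4*(-4) = 1 + 16 = 17)
O(-14, 34) + I(10, 16) = 17 + √(10 + 16) = 17 + √26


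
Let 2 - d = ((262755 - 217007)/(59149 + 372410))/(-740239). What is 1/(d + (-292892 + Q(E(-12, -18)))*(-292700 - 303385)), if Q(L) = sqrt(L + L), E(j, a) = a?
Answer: 1781722170176669765408059291451277/311068250809503596024626301951601289380229300 + 36499231870237341426894502851*I/311068250809503596024626301951601289380229300 ≈ 5.7278e-12 + 1.1734e-16*I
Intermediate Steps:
d = 638913650950/319456802601 (d = 2 - (262755 - 217007)/(59149 + 372410)/(-740239) = 2 - 45748/431559*(-1)/740239 = 2 - 45748*(1/431559)*(-1)/740239 = 2 - 45748*(-1)/(431559*740239) = 2 - 1*(-45748/319456802601) = 2 + 45748/319456802601 = 638913650950/319456802601 ≈ 2.0000)
Q(L) = sqrt(2)*sqrt(L) (Q(L) = sqrt(2*L) = sqrt(2)*sqrt(L))
1/(d + (-292892 + Q(E(-12, -18)))*(-292700 - 303385)) = 1/(638913650950/319456802601 + (-292892 + sqrt(2)*sqrt(-18))*(-292700 - 303385)) = 1/(638913650950/319456802601 + (-292892 + sqrt(2)*(3*I*sqrt(2)))*(-596085)) = 1/(638913650950/319456802601 + (-292892 + 6*I)*(-596085)) = 1/(638913650950/319456802601 + (174588527820 - 3576510*I)) = 1/(55773492868831850510770/319456802601 - 3576510*I) = 102052648728054280365201*(55773492868831850510770/319456802601 + 3576510*I)/3110682508095035960246263019516012893802293000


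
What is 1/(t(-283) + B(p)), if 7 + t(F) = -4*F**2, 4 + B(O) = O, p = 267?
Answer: -1/320100 ≈ -3.1240e-6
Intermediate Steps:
B(O) = -4 + O
t(F) = -7 - 4*F**2
1/(t(-283) + B(p)) = 1/((-7 - 4*(-283)**2) + (-4 + 267)) = 1/((-7 - 4*80089) + 263) = 1/((-7 - 320356) + 263) = 1/(-320363 + 263) = 1/(-320100) = -1/320100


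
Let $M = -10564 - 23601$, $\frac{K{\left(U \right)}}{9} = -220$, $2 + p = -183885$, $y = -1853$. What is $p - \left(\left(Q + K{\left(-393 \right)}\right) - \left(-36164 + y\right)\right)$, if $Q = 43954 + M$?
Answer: $-229713$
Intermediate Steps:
$p = -183887$ ($p = -2 - 183885 = -183887$)
$K{\left(U \right)} = -1980$ ($K{\left(U \right)} = 9 \left(-220\right) = -1980$)
$M = -34165$
$Q = 9789$ ($Q = 43954 - 34165 = 9789$)
$p - \left(\left(Q + K{\left(-393 \right)}\right) - \left(-36164 + y\right)\right) = -183887 - \left(\left(9789 - 1980\right) + \left(36164 - -1853\right)\right) = -183887 - \left(7809 + \left(36164 + 1853\right)\right) = -183887 - \left(7809 + 38017\right) = -183887 - 45826 = -229713$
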